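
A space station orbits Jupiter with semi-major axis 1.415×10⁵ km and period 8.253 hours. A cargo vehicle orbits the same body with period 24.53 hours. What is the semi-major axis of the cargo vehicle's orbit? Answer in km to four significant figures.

a₂ ≈ 2.925×10⁵ km

Kepler's third law: a³ ∝ T², so a₂ = a₁ (T₂/T₁)^(2/3).
T₂/T₁ = 2.972, (T₂/T₁)^(2/3) = 2.067.
a₂ = 1.415×10⁵ × 2.067 = 2.925×10⁵ km.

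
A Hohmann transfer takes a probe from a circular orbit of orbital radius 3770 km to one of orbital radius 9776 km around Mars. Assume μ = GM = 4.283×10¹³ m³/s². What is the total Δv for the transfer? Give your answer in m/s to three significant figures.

Δv_total ≈ 1210 m/s

r₁ = 3770 km = 3.770×10⁶ m.
r₂ = 9776 km = 9.776×10⁶ m.
Transfer ellipse a_t = (r₁ + r₂)/2 = 6.773×10⁶ m.
At r₁: circular v_c1 = √(μ/r₁) = 3371 m/s; transfer-periapsis v_p = √[μ(2/r₁ − 1/a_t)] = 4049 m/s.
Δv₁ = v_p − v_c1 = 678.9 m/s.
At r₂: circular v_c2 = √(μ/r₂) = 2093 m/s; transfer-apoapsis v_a = √[μ(2/r₂ − 1/a_t)] = 1562 m/s.
Δv₂ = v_c2 − v_a = 531.5 m/s.
Total Δv = Δv₁ + Δv₂ = 1210 m/s.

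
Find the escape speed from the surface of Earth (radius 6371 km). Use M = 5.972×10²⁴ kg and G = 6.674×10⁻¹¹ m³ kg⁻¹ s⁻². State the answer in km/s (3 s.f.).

μ = GM = 6.674×10⁻¹¹ × 5.972×10²⁴ = 3.986×10¹⁴ m³/s².
r = R = 6.371×10⁶ m.
Escape speed v_esc = √(2μ/r) = √(2 × 3.986×10¹⁴ / 6.371×10⁶) = √(1.251×10⁸) = 11190 m/s.
= 11.19 km/s.

v_esc ≈ 11.2 km/s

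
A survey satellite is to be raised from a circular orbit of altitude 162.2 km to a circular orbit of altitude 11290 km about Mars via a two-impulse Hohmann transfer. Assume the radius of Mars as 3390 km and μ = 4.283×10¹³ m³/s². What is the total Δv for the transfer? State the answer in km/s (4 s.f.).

Δv_total ≈ 1.576 km/s

r₁ = 3390 + 162.2 = 3552.2 km = 3.5522×10⁶ m.
r₂ = 3390 + 11290 = 14680 km = 1.4680×10⁷ m.
Transfer ellipse a_t = (r₁ + r₂)/2 = 9.116×10⁶ m.
At r₁: circular v_c1 = √(μ/r₁) = 3472 m/s; transfer-periapsis v_p = √[μ(2/r₁ − 1/a_t)] = 4406 m/s.
Δv₁ = v_p − v_c1 = 934.0 m/s.
At r₂: circular v_c2 = √(μ/r₂) = 1708 m/s; transfer-apoapsis v_a = √[μ(2/r₂ − 1/a_t)] = 1066 m/s.
Δv₂ = v_c2 − v_a = 641.9 m/s.
Total Δv = Δv₁ + Δv₂ = 1576 m/s = 1.576 km/s.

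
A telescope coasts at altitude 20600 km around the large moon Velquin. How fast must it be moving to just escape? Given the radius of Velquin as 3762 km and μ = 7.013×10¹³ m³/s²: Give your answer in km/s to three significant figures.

r = 3762 + 20600 = 24362 km = 2.4362×10⁷ m.
Escape speed v_esc = √(2μ/r) = √(2 × 7.013×10¹³ / 2.436×10⁷) = √(5.757×10⁶) = 2399 m/s.
= 2.399 km/s.

v_esc ≈ 2.40 km/s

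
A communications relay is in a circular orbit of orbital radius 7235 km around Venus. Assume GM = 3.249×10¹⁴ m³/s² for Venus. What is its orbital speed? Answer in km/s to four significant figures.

r = 7235 km = 7.235×10⁶ m.
For a circular orbit v = √(μ/r) = √(3.249×10¹⁴ / 7.235×10⁶) = √(4.491×10⁷) = 6701 m/s.
That is 6.701 km/s.

v ≈ 6.701 km/s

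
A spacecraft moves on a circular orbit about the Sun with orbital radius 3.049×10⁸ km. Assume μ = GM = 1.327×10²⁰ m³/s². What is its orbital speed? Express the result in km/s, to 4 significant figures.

v ≈ 20.86 km/s

r = 3.049×10⁸ km = 3.049×10¹¹ m.
For a circular orbit v = √(μ/r) = √(1.327×10²⁰ / 3.049×10¹¹) = √(4.352×10⁸) = 20860 m/s.
That is 20.86 km/s.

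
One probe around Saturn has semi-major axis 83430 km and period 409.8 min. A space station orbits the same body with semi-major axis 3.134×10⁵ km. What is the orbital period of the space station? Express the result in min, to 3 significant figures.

T₂ ≈ 2980 min

Kepler's third law: T² ∝ a³, so T₂ = T₁ (a₂/a₁)^(3/2).
a₂/a₁ = 3.756, (a₂/a₁)^(3/2) = 7.281.
T₂ = 409.8 × 7.281 = 2984 min.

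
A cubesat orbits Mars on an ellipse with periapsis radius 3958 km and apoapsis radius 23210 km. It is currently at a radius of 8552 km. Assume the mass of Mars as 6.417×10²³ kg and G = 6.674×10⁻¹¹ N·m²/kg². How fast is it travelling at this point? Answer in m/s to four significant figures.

v ≈ 2620 m/s

μ = GM = 6.674×10⁻¹¹ × 6.417×10²³ = 4.283×10¹³ m³/s².
Semi-major axis a = (r_p + r_a)/2 = 13584 km = 1.358×10⁷ m.
Vis-viva: v² = μ(2/r − 1/a) = 4.283×10¹³ × (2.339×10⁻⁷ − 7.362×10⁻⁸) = 6.863×10⁶ m²/s².
v = 2620 m/s.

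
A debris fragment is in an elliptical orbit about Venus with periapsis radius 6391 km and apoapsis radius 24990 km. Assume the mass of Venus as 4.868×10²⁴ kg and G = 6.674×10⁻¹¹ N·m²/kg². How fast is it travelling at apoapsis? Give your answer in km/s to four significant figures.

v ≈ 2.301 km/s

μ = GM = 6.674×10⁻¹¹ × 4.868×10²⁴ = 3.249×10¹⁴ m³/s².
Semi-major axis a = (r_p + r_a)/2 = 15690 km = 1.569×10⁷ m.
Vis-viva: v² = μ(2/r − 1/a) = 3.249×10¹⁴ × (8.003×10⁻⁸ − 6.373×10⁻⁸) = 5.295×10⁶ m²/s².
v = 2301 m/s = 2.301 km/s.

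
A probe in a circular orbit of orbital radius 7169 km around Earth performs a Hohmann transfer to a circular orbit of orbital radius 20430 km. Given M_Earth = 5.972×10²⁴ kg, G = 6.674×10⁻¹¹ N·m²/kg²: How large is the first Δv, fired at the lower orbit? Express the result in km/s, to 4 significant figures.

Δv ≈ 1.616 km/s

μ = GM = 6.674×10⁻¹¹ × 5.972×10²⁴ = 3.986×10¹⁴ m³/s².
r₁ = 7169 km = 7.169×10⁶ m.
r₂ = 20430 km = 2.043×10⁷ m.
Transfer ellipse a_t = (r₁ + r₂)/2 = 1.380×10⁷ m.
At r₁: circular v_c1 = √(μ/r₁) = 7456 m/s; transfer-perigee v_p = √[μ(2/r₁ − 1/a_t)] = 9072 m/s.
Δv₁ = v_p − v_c1 = 1616 m/s.
= 1.616 km/s.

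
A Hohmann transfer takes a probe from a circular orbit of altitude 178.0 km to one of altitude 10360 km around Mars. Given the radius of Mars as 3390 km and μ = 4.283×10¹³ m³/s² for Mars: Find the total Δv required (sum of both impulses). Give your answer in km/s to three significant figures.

r₁ = 3390 + 178.0 = 3568.0 km = 3.5680×10⁶ m.
r₂ = 3390 + 10360 = 13750 km = 1.3750×10⁷ m.
Transfer ellipse a_t = (r₁ + r₂)/2 = 8.659×10⁶ m.
At r₁: circular v_c1 = √(μ/r₁) = 3465 m/s; transfer-periapsis v_p = √[μ(2/r₁ − 1/a_t)] = 4366 m/s.
Δv₁ = v_p − v_c1 = 901.3 m/s.
At r₂: circular v_c2 = √(μ/r₂) = 1765 m/s; transfer-apoapsis v_a = √[μ(2/r₂ − 1/a_t)] = 1133 m/s.
Δv₂ = v_c2 − v_a = 632.0 m/s.
Total Δv = Δv₁ + Δv₂ = 1533 m/s = 1.533 km/s.

Δv_total ≈ 1.53 km/s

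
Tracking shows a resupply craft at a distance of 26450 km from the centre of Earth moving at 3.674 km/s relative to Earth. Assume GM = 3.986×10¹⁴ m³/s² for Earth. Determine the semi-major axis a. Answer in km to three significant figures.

r = 2.645×10⁷ m.
Vis-viva rearranged: 1/a = 2/r − v²/μ = 7.561×10⁻⁸ − 3.386×10⁻⁸ = 4.175×10⁻⁸ m⁻¹.
a = 2.395×10⁷ m = 23952 km.

a ≈ 24000 km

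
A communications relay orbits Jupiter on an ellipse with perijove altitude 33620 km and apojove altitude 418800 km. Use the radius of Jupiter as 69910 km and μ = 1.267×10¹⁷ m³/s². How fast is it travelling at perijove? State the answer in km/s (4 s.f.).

r_p = 69910 + 33620 = 103530 km = 1.0353×10⁸ m.
r_a = 69910 + 418800 = 488710 km = 4.8871×10⁸ m.
Semi-major axis a = (r_p + r_a)/2 = 2.9612×10⁵ km = 2.961×10⁸ m.
Vis-viva: v² = μ(2/r − 1/a) = 1.267×10¹⁷ × (1.932×10⁻⁸ − 3.377×10⁻⁹) = 2.020×10⁹ m²/s².
v = 44940 m/s = 44.94 km/s.

v ≈ 44.94 km/s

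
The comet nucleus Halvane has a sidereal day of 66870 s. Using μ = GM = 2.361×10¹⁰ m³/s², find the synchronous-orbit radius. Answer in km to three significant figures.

A synchronous orbit has period T, so by Kepler's third law a = (μT²/4π²)^(1/3).
μT²/4π² = 2.361×10¹⁰ × (6.687×10⁴)² / 39.48 = 2.674×10¹⁸ m³.
a = 1.388×10⁶ m = 1388.0 km.

r_sync ≈ 1390 km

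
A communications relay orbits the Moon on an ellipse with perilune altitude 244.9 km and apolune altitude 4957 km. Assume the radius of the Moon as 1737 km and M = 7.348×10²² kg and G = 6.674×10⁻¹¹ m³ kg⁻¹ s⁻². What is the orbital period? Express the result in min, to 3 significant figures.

μ = GM = 6.674×10⁻¹¹ × 7.348×10²² = 4.904×10¹² m³/s².
r_p = 1737 + 244.9 = 1981.9 km = 1.9819×10⁶ m.
r_a = 1737 + 4957 = 6694.0 km = 6.6940×10⁶ m.
Semi-major axis a = (r_p + r_a)/2 = (1981.9 + 6694.0)/2 = 4337.9 km = 4.338×10⁶ m.
By Kepler's third law T = 2π√(a³/μ) = 2π × 4.080×10³ = 2.563×10⁴ s.
= 427.2 min.

T ≈ 427 min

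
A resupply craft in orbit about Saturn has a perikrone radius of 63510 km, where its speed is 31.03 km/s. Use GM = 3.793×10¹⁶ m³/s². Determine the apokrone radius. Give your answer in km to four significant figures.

apokrone radius ≈ 2.640×10⁵ km

r_p = 6.351×10⁷ m.
Specific energy ε = v²/2 − μ/r = -1.158×10⁸ J/kg, so a = −μ/(2ε) = 1.638×10⁸ m.
The apsides satisfy r_p + r_a = 2a, so the apokrone radius is 2a − r_p = 2.640×10⁸ m = 2.6404×10⁵ km.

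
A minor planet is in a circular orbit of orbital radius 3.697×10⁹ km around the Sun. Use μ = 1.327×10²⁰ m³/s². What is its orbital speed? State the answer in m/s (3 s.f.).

v ≈ 5990 m/s

r = 3.697×10⁹ km = 3.697×10¹² m.
For a circular orbit v = √(μ/r) = √(1.327×10²⁰ / 3.697×10¹²) = √(3.589×10⁷) = 5991 m/s.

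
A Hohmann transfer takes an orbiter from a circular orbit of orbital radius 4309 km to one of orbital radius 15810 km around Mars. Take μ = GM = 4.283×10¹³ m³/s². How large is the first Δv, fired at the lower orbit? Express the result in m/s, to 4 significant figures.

Δv ≈ 799.7 m/s

r₁ = 4309 km = 4.309×10⁶ m.
r₂ = 15810 km = 1.581×10⁷ m.
Transfer ellipse a_t = (r₁ + r₂)/2 = 1.006×10⁷ m.
At r₁: circular v_c1 = √(μ/r₁) = 3153 m/s; transfer-periapsis v_p = √[μ(2/r₁ − 1/a_t)] = 3952 m/s.
Δv₁ = v_p − v_c1 = 799.7 m/s.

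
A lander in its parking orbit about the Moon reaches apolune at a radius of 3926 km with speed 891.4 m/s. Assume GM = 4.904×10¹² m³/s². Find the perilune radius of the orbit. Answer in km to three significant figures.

perilune radius ≈ 1830 km

r_a = 3.926×10⁶ m.
Specific energy ε = v²/2 − μ/r = -8.518×10⁵ J/kg, so a = −μ/(2ε) = 2.879×10⁶ m.
The apsides satisfy r_p + r_a = 2a, so the perilune radius is 2a − r_a = 1.831×10⁶ m = 1831.1 km.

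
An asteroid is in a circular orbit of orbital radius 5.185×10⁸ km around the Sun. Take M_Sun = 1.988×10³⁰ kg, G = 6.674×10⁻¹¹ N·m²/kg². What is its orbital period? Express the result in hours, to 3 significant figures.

T ≈ 56600 hours

μ = GM = 6.674×10⁻¹¹ × 1.988×10³⁰ = 1.327×10²⁰ m³/s².
r = 5.185×10⁸ km = 5.185×10¹¹ m.
Kepler's third law: T = 2π√(r³/μ) = 2π√((5.185×10¹¹)³ / 1.327×10²⁰).
r³/μ = 1.051×10¹⁵ s², so T = 2π × 3.241×10⁷ = 2.037×10⁸ s.
Converting: 2.037×10⁸ s ÷ 3600 = 56570 hours.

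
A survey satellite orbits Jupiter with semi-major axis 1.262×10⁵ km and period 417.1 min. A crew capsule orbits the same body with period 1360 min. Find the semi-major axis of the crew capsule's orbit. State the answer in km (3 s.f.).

a₂ ≈ 2.77×10⁵ km

Kepler's third law: a³ ∝ T², so a₂ = a₁ (T₂/T₁)^(2/3).
T₂/T₁ = 3.261, (T₂/T₁)^(2/3) = 2.199.
a₂ = 1.262×10⁵ × 2.199 = 2.775×10⁵ km.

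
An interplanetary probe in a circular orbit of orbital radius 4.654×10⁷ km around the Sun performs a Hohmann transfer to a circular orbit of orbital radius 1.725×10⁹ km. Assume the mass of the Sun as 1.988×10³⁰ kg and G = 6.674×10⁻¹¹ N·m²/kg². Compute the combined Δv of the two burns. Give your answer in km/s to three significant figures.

Δv_total ≈ 27.9 km/s

μ = GM = 6.674×10⁻¹¹ × 1.988×10³⁰ = 1.327×10²⁰ m³/s².
r₁ = 4.654×10⁷ km = 4.654×10¹⁰ m.
r₂ = 1.725×10⁹ km = 1.725×10¹² m.
Transfer ellipse a_t = (r₁ + r₂)/2 = 8.858×10¹¹ m.
At r₁: circular v_c1 = √(μ/r₁) = 53390 m/s; transfer-perihelion v_p = √[μ(2/r₁ − 1/a_t)] = 74510 m/s.
Δv₁ = v_p − v_c1 = 21120 m/s.
At r₂: circular v_c2 = √(μ/r₂) = 8770 m/s; transfer-aphelion v_a = √[μ(2/r₂ − 1/a_t)] = 2010 m/s.
Δv₂ = v_c2 − v_a = 6760 m/s.
Total Δv = Δv₁ + Δv₂ = 27880 m/s = 27.88 km/s.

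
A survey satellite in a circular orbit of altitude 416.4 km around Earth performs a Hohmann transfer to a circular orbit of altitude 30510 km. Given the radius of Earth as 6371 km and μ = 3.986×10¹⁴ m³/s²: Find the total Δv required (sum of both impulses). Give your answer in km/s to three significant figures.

Δv_total ≈ 3.75 km/s

r₁ = 6371 + 416.4 = 6787.4 km = 6.7874×10⁶ m.
r₂ = 6371 + 30510 = 36881 km = 3.6881×10⁷ m.
Transfer ellipse a_t = (r₁ + r₂)/2 = 2.183×10⁷ m.
At r₁: circular v_c1 = √(μ/r₁) = 7663 m/s; transfer-perigee v_p = √[μ(2/r₁ − 1/a_t)] = 9960 m/s.
Δv₁ = v_p − v_c1 = 2296 m/s.
At r₂: circular v_c2 = √(μ/r₂) = 3288 m/s; transfer-apogee v_a = √[μ(2/r₂ − 1/a_t)] = 1833 m/s.
Δv₂ = v_c2 − v_a = 1455 m/s.
Total Δv = Δv₁ + Δv₂ = 3751 m/s = 3.751 km/s.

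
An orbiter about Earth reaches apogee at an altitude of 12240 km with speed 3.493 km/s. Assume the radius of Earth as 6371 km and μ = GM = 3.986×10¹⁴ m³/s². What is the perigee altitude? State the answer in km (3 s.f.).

perigee altitude ≈ 1040 km

r_a = 6371 + 12240 = 18611 km = 1.861×10⁷ m.
Specific energy ε = v²/2 − μ/r = -1.532×10⁷ J/kg, so a = −μ/(2ε) = 1.301×10⁷ m.
The apsides satisfy r_p + r_a = 2a, so the perigee radius is 2a − r_a = 7.413×10⁶ m = 7412.5 km.
Perigee altitude = 7412.5 − 6371 = 1041.5 km.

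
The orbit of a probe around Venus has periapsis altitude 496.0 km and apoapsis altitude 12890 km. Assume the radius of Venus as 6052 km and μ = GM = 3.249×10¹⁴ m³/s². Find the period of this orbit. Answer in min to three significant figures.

r_p = 6052 + 496.0 = 6548.0 km = 6.5480×10⁶ m.
r_a = 6052 + 12890 = 18942 km = 1.8942×10⁷ m.
Semi-major axis a = (r_p + r_a)/2 = (6548.0 + 18942)/2 = 12745 km = 1.274×10⁷ m.
By Kepler's third law T = 2π√(a³/μ) = 2π × 2.524×10³ = 1.586×10⁴ s.
= 264.3 min.

T ≈ 264 min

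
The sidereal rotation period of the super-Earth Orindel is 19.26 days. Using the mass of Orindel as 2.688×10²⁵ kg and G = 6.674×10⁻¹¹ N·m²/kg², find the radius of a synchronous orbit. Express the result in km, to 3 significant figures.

r_sync ≈ 5.01×10⁵ km

μ = GM = 6.674×10⁻¹¹ × 2.688×10²⁵ = 1.794×10¹⁵ m³/s².
T = 19.26 days = 1.664×10⁶ s.
A synchronous orbit has period T, so by Kepler's third law a = (μT²/4π²)^(1/3).
μT²/4π² = 1.794×10¹⁵ × (1.664×10⁶)² / 39.48 = 1.258×10²⁶ m³.
a = 5.011×10⁸ m = 5.0111×10⁵ km.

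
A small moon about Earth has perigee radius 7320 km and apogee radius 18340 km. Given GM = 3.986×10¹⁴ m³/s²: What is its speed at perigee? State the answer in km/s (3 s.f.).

v ≈ 8.82 km/s

Semi-major axis a = (r_p + r_a)/2 = 12830 km = 1.283×10⁷ m.
Vis-viva: v² = μ(2/r − 1/a) = 3.986×10¹⁴ × (2.732×10⁻⁷ − 7.794×10⁻⁸) = 7.784×10⁷ m²/s².
v = 8823 m/s = 8.823 km/s.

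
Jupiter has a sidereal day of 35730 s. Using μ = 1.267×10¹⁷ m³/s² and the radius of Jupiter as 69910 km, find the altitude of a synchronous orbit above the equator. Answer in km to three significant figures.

A synchronous orbit has period T, so by Kepler's third law a = (μT²/4π²)^(1/3).
μT²/4π² = 1.267×10¹⁷ × (3.573×10⁴)² / 39.48 = 4.097×10²⁴ m³.
a = 1.600×10⁸ m = 1.6002×10⁵ km.
Altitude h = a − R = 1.6002×10⁵ − 69910 = 90105 km.

h_sync ≈ 90100 km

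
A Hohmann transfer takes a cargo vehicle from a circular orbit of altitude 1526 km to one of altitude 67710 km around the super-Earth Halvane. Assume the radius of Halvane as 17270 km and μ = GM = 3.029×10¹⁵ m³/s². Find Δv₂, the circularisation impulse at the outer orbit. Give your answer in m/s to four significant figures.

Δv ≈ 2377 m/s

r₁ = 17270 + 1526 = 18796 km = 1.8796×10⁷ m.
r₂ = 17270 + 67710 = 84980 km = 8.4980×10⁷ m.
Transfer ellipse a_t = (r₁ + r₂)/2 = 5.189×10⁷ m.
At r₁: circular v_c1 = √(μ/r₁) = 12690 m/s; transfer-periapsis v_p = √[μ(2/r₁ − 1/a_t)] = 16250 m/s.
At r₂: circular v_c2 = √(μ/r₂) = 5970 m/s; transfer-apoapsis v_a = √[μ(2/r₂ − 1/a_t)] = 3593 m/s.
Δv₂ = v_c2 − v_a = 2377 m/s.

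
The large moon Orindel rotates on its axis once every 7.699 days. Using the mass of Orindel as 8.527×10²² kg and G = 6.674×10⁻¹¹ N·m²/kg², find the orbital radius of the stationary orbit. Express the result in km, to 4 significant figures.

μ = GM = 6.674×10⁻¹¹ × 8.527×10²² = 5.691×10¹² m³/s².
T = 7.699 days = 6.652×10⁵ s.
A synchronous orbit has period T, so by Kepler's third law a = (μT²/4π²)^(1/3).
μT²/4π² = 5.691×10¹² × (6.652×10⁵)² / 39.48 = 6.379×10²² m³.
a = 3.996×10⁷ m = 39955 km.

r_sync ≈ 39960 km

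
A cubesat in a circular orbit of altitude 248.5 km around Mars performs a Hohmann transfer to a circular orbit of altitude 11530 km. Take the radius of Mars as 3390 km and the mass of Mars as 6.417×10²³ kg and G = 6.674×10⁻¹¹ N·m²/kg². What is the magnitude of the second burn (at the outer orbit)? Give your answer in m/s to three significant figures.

μ = GM = 6.674×10⁻¹¹ × 6.417×10²³ = 4.283×10¹³ m³/s².
r₁ = 3390 + 248.5 = 3638.5 km = 3.6385×10⁶ m.
r₂ = 3390 + 11530 = 14920 km = 1.4920×10⁷ m.
Transfer ellipse a_t = (r₁ + r₂)/2 = 9.279×10⁶ m.
At r₁: circular v_c1 = √(μ/r₁) = 3431 m/s; transfer-periapsis v_p = √[μ(2/r₁ − 1/a_t)] = 4350 m/s.
At r₂: circular v_c2 = √(μ/r₂) = 1694 m/s; transfer-apoapsis v_a = √[μ(2/r₂ − 1/a_t)] = 1061 m/s.
Δv₂ = v_c2 − v_a = 633.3 m/s.

Δv ≈ 633 m/s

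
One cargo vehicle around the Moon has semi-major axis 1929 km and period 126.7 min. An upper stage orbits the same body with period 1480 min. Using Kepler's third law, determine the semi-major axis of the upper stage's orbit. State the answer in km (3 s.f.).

Kepler's third law: a³ ∝ T², so a₂ = a₁ (T₂/T₁)^(2/3).
T₂/T₁ = 11.68, (T₂/T₁)^(2/3) = 5.148.
a₂ = 1929 × 5.148 = 9931 km.

a₂ ≈ 9930 km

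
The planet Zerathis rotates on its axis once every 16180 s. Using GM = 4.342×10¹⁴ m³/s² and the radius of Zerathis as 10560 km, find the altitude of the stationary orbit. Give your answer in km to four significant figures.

h_sync ≈ 3666 km

A synchronous orbit has period T, so by Kepler's third law a = (μT²/4π²)^(1/3).
μT²/4π² = 4.342×10¹⁴ × (1.618×10⁴)² / 39.48 = 2.879×10²¹ m³.
a = 1.423×10⁷ m = 14226 km.
Altitude h = a − R = 14226 − 10560 = 3666.4 km.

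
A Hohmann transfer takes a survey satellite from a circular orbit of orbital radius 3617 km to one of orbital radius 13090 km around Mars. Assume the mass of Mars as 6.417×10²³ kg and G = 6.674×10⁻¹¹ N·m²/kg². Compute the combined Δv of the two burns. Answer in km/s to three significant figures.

μ = GM = 6.674×10⁻¹¹ × 6.417×10²³ = 4.283×10¹³ m³/s².
r₁ = 3617 km = 3.617×10⁶ m.
r₂ = 13090 km = 1.309×10⁷ m.
Transfer ellipse a_t = (r₁ + r₂)/2 = 8.354×10⁶ m.
At r₁: circular v_c1 = √(μ/r₁) = 3441 m/s; transfer-periapsis v_p = √[μ(2/r₁ − 1/a_t)] = 4307 m/s.
Δv₁ = v_p − v_c1 = 866.5 m/s.
At r₂: circular v_c2 = √(μ/r₂) = 1809 m/s; transfer-apoapsis v_a = √[μ(2/r₂ − 1/a_t)] = 1190 m/s.
Δv₂ = v_c2 − v_a = 618.6 m/s.
Total Δv = Δv₁ + Δv₂ = 1485 m/s = 1.485 km/s.

Δv_total ≈ 1.49 km/s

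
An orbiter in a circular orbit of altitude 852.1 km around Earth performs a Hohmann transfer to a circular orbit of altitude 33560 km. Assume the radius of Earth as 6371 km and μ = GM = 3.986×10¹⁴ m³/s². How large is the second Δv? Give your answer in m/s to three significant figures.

Δv ≈ 1410 m/s

r₁ = 6371 + 852.1 = 7223.1 km = 7.2231×10⁶ m.
r₂ = 6371 + 33560 = 39931 km = 3.9931×10⁷ m.
Transfer ellipse a_t = (r₁ + r₂)/2 = 2.358×10⁷ m.
At r₁: circular v_c1 = √(μ/r₁) = 7429 m/s; transfer-perigee v_p = √[μ(2/r₁ − 1/a_t)] = 9668 m/s.
At r₂: circular v_c2 = √(μ/r₂) = 3159 m/s; transfer-apogee v_a = √[μ(2/r₂ − 1/a_t)] = 1749 m/s.
Δv₂ = v_c2 − v_a = 1411 m/s.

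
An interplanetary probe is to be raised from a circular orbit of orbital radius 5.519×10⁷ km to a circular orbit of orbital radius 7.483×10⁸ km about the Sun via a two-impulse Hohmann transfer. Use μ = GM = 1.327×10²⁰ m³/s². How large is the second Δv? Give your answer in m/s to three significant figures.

r₁ = 5.519×10⁷ km = 5.519×10¹⁰ m.
r₂ = 7.483×10⁸ km = 7.483×10¹¹ m.
Transfer ellipse a_t = (r₁ + r₂)/2 = 4.017×10¹¹ m.
At r₁: circular v_c1 = √(μ/r₁) = 49030 m/s; transfer-perihelion v_p = √[μ(2/r₁ − 1/a_t)] = 66920 m/s.
At r₂: circular v_c2 = √(μ/r₂) = 13320 m/s; transfer-aphelion v_a = √[μ(2/r₂ − 1/a_t)] = 4936 m/s.
Δv₂ = v_c2 − v_a = 8381 m/s.

Δv ≈ 8380 m/s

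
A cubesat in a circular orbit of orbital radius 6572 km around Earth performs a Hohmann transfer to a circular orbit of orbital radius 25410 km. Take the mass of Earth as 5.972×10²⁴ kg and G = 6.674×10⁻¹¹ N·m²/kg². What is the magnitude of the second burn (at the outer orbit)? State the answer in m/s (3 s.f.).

Δv ≈ 1420 m/s

μ = GM = 6.674×10⁻¹¹ × 5.972×10²⁴ = 3.986×10¹⁴ m³/s².
r₁ = 6572 km = 6.572×10⁶ m.
r₂ = 25410 km = 2.541×10⁷ m.
Transfer ellipse a_t = (r₁ + r₂)/2 = 1.599×10⁷ m.
At r₁: circular v_c1 = √(μ/r₁) = 7788 m/s; transfer-perigee v_p = √[μ(2/r₁ − 1/a_t)] = 9817 m/s.
At r₂: circular v_c2 = √(μ/r₂) = 3961 m/s; transfer-apogee v_a = √[μ(2/r₂ − 1/a_t)] = 2539 m/s.
Δv₂ = v_c2 − v_a = 1422 m/s.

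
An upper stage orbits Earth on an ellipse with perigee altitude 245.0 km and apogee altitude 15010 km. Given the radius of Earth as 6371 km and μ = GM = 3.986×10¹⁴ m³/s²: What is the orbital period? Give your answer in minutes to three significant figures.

T ≈ 275 minutes

r_p = 6371 + 245.0 = 6616.0 km = 6.6160×10⁶ m.
r_a = 6371 + 15010 = 21381 km = 2.1381×10⁷ m.
Semi-major axis a = (r_p + r_a)/2 = (6616.0 + 21381)/2 = 13998 km = 1.400×10⁷ m.
By Kepler's third law T = 2π√(a³/μ) = 2π × 2.623×10³ = 1.648×10⁴ s.
= 274.7 minutes.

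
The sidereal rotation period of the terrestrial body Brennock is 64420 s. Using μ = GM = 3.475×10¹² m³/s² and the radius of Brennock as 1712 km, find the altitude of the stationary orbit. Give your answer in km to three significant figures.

h_sync ≈ 5440 km

A synchronous orbit has period T, so by Kepler's third law a = (μT²/4π²)^(1/3).
μT²/4π² = 3.475×10¹² × (6.442×10⁴)² / 39.48 = 3.653×10²⁰ m³.
a = 7.148×10⁶ m = 7148.5 km.
Altitude h = a − R = 7148.5 − 1712 = 5436.5 km.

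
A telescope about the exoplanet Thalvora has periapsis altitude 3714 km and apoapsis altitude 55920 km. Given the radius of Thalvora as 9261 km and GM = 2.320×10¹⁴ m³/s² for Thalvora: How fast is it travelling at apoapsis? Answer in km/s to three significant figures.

r_p = 9261 + 3714 = 12975 km = 1.2975×10⁷ m.
r_a = 9261 + 55920 = 65181 km = 6.5181×10⁷ m.
Semi-major axis a = (r_p + r_a)/2 = 39078 km = 3.908×10⁷ m.
Vis-viva: v² = μ(2/r − 1/a) = 2.320×10¹⁴ × (3.068×10⁻⁸ − 2.559×10⁻⁸) = 1.182×10⁶ m²/s².
v = 1087 m/s = 1.087 km/s.

v ≈ 1.09 km/s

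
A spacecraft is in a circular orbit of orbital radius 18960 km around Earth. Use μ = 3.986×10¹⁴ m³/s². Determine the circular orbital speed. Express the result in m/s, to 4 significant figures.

v ≈ 4585 m/s

r = 18960 km = 1.896×10⁷ m.
For a circular orbit v = √(μ/r) = √(3.986×10¹⁴ / 1.896×10⁷) = √(2.102×10⁷) = 4585 m/s.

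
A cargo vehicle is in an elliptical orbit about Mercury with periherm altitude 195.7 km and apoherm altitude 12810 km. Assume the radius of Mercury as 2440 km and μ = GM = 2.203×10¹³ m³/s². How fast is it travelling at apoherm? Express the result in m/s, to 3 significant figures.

v ≈ 653 m/s

r_p = 2440 + 195.7 = 2635.7 km = 2.6357×10⁶ m.
r_a = 2440 + 12810 = 15250 km = 1.5250×10⁷ m.
Semi-major axis a = (r_p + r_a)/2 = 8942.9 km = 8.943×10⁶ m.
Vis-viva: v² = μ(2/r − 1/a) = 2.203×10¹³ × (1.311×10⁻⁷ − 1.118×10⁻⁷) = 4.258×10⁵ m²/s².
v = 652.5 m/s.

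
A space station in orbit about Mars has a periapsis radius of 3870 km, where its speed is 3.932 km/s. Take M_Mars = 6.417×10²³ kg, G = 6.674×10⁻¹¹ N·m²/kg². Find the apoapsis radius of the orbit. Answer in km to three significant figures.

apoapsis radius ≈ 8970 km

μ = GM = 6.674×10⁻¹¹ × 6.417×10²³ = 4.283×10¹³ m³/s².
r_p = 3.870×10⁶ m.
Specific energy ε = v²/2 − μ/r = -3.336×10⁶ J/kg, so a = −μ/(2ε) = 6.419×10⁶ m.
The apsides satisfy r_p + r_a = 2a, so the apoapsis radius is 2a − r_p = 8.967×10⁶ m = 8967.4 km.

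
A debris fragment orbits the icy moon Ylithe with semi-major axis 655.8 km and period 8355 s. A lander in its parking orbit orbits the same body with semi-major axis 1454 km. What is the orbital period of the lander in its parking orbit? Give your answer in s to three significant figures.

Kepler's third law: T² ∝ a³, so T₂ = T₁ (a₂/a₁)^(3/2).
a₂/a₁ = 2.217, (a₂/a₁)^(3/2) = 3.301.
T₂ = 8355 × 3.301 = 27580 s.

T₂ ≈ 27600 s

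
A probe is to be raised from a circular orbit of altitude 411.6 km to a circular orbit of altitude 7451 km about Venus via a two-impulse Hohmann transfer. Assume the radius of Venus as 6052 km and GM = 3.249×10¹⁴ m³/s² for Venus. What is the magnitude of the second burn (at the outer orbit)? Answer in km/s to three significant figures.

Δv ≈ 0.958 km/s

r₁ = 6052 + 411.6 = 6463.6 km = 6.4636×10⁶ m.
r₂ = 6052 + 7451 = 13503 km = 1.3503×10⁷ m.
Transfer ellipse a_t = (r₁ + r₂)/2 = 9.983×10⁶ m.
At r₁: circular v_c1 = √(μ/r₁) = 7090 m/s; transfer-periapsis v_p = √[μ(2/r₁ − 1/a_t)] = 8245 m/s.
At r₂: circular v_c2 = √(μ/r₂) = 4905 m/s; transfer-apoapsis v_a = √[μ(2/r₂ − 1/a_t)] = 3947 m/s.
Δv₂ = v_c2 − v_a = 958.3 m/s.
= 0.9583 km/s.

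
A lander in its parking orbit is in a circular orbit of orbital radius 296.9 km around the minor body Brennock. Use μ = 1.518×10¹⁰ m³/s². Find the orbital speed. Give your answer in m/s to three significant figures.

v ≈ 226 m/s

r = 296.9 km = 2.969×10⁵ m.
For a circular orbit v = √(μ/r) = √(1.518×10¹⁰ / 2.969×10⁵) = √(5.113×10⁴) = 226.1 m/s.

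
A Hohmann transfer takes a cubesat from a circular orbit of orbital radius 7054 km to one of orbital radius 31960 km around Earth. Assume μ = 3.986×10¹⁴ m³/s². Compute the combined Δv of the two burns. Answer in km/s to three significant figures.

r₁ = 7054 km = 7.054×10⁶ m.
r₂ = 31960 km = 3.196×10⁷ m.
Transfer ellipse a_t = (r₁ + r₂)/2 = 1.951×10⁷ m.
At r₁: circular v_c1 = √(μ/r₁) = 7517 m/s; transfer-perigee v_p = √[μ(2/r₁ − 1/a_t)] = 9622 m/s.
Δv₁ = v_p − v_c1 = 2105 m/s.
At r₂: circular v_c2 = √(μ/r₂) = 3532 m/s; transfer-apogee v_a = √[μ(2/r₂ − 1/a_t)] = 2124 m/s.
Δv₂ = v_c2 − v_a = 1408 m/s.
Total Δv = Δv₁ + Δv₂ = 3513 m/s = 3.513 km/s.

Δv_total ≈ 3.51 km/s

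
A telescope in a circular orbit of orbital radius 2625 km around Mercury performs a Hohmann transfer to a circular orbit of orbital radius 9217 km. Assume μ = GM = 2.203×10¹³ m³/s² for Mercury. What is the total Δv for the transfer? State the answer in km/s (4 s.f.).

r₁ = 2625 km = 2.625×10⁶ m.
r₂ = 9217 km = 9.217×10⁶ m.
Transfer ellipse a_t = (r₁ + r₂)/2 = 5.921×10⁶ m.
At r₁: circular v_c1 = √(μ/r₁) = 2897 m/s; transfer-periherm v_p = √[μ(2/r₁ − 1/a_t)] = 3614 m/s.
Δv₁ = v_p − v_c1 = 717.5 m/s.
At r₂: circular v_c2 = √(μ/r₂) = 1546 m/s; transfer-apoherm v_a = √[μ(2/r₂ − 1/a_t)] = 1029 m/s.
Δv₂ = v_c2 − v_a = 516.6 m/s.
Total Δv = Δv₁ + Δv₂ = 1234 m/s = 1.234 km/s.

Δv_total ≈ 1.234 km/s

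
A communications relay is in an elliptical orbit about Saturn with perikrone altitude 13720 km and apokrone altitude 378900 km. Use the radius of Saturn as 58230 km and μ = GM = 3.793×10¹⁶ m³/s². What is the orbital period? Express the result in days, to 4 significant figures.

T ≈ 1.516 days

r_p = 58230 + 13720 = 71950 km = 7.1950×10⁷ m.
r_a = 58230 + 378900 = 437130 km = 4.3713×10⁸ m.
Semi-major axis a = (r_p + r_a)/2 = (71950 + 4.3713×10⁵)/2 = 2.5454×10⁵ km = 2.545×10⁸ m.
By Kepler's third law T = 2π√(a³/μ) = 2π × 2.085×10⁴ = 1.310×10⁵ s.
= 1.516 days.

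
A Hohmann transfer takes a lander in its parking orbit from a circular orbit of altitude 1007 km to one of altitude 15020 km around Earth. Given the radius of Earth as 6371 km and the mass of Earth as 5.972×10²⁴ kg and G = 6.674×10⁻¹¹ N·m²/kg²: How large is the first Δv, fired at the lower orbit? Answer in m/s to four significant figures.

μ = GM = 6.674×10⁻¹¹ × 5.972×10²⁴ = 3.986×10¹⁴ m³/s².
r₁ = 6371 + 1007 = 7378.0 km = 7.3780×10⁶ m.
r₂ = 6371 + 15020 = 21391 km = 2.1391×10⁷ m.
Transfer ellipse a_t = (r₁ + r₂)/2 = 1.438×10⁷ m.
At r₁: circular v_c1 = √(μ/r₁) = 7350 m/s; transfer-perigee v_p = √[μ(2/r₁ − 1/a_t)] = 8963 m/s.
Δv₁ = v_p − v_c1 = 1613 m/s.

Δv ≈ 1613 m/s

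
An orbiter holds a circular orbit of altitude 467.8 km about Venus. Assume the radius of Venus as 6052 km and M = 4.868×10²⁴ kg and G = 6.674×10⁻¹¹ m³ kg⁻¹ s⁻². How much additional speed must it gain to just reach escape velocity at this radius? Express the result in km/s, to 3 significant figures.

Δv ≈ 2.92 km/s

μ = GM = 6.674×10⁻¹¹ × 4.868×10²⁴ = 3.249×10¹⁴ m³/s².
r = 6052 + 467.8 = 6519.8 km = 6.5198×10⁶ m.
Circular speed v_c = √(μ/r) = 7059 m/s.
Escape speed v_esc = √(2μ/r) = √2 × v_c = 9983 m/s.
Δv = v_esc − v_c = 2924 m/s = 2.924 km/s.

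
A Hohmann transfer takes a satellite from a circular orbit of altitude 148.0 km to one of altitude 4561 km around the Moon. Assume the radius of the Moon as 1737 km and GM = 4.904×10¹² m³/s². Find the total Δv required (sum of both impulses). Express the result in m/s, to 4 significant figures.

Δv_total ≈ 671.7 m/s

r₁ = 1737 + 148.0 = 1885.0 km = 1.8850×10⁶ m.
r₂ = 1737 + 4561 = 6298.0 km = 6.2980×10⁶ m.
Transfer ellipse a_t = (r₁ + r₂)/2 = 4.092×10⁶ m.
At r₁: circular v_c1 = √(μ/r₁) = 1613 m/s; transfer-perilune v_p = √[μ(2/r₁ − 1/a_t)] = 2001 m/s.
Δv₁ = v_p − v_c1 = 388.2 m/s.
At r₂: circular v_c2 = √(μ/r₂) = 882.4 m/s; transfer-apolune v_a = √[μ(2/r₂ − 1/a_t)] = 598.9 m/s.
Δv₂ = v_c2 − v_a = 283.5 m/s.
Total Δv = Δv₁ + Δv₂ = 671.7 m/s.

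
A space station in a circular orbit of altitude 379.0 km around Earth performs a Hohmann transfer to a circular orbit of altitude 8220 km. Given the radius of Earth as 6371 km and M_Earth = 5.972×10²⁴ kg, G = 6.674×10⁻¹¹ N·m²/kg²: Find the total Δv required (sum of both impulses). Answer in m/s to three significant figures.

μ = GM = 6.674×10⁻¹¹ × 5.972×10²⁴ = 3.986×10¹⁴ m³/s².
r₁ = 6371 + 379.0 = 6750.0 km = 6.7500×10⁶ m.
r₂ = 6371 + 8220 = 14591 km = 1.4591×10⁷ m.
Transfer ellipse a_t = (r₁ + r₂)/2 = 1.067×10⁷ m.
At r₁: circular v_c1 = √(μ/r₁) = 7684 m/s; transfer-perigee v_p = √[μ(2/r₁ − 1/a_t)] = 8986 m/s.
Δv₁ = v_p − v_c1 = 1301 m/s.
At r₂: circular v_c2 = √(μ/r₂) = 5226 m/s; transfer-apogee v_a = √[μ(2/r₂ − 1/a_t)] = 4157 m/s.
Δv₂ = v_c2 − v_a = 1070 m/s.
Total Δv = Δv₁ + Δv₂ = 2371 m/s.

Δv_total ≈ 2370 m/s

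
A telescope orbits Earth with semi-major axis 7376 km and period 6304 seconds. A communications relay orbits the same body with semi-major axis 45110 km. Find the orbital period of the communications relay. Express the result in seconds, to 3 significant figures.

Kepler's third law: T² ∝ a³, so T₂ = T₁ (a₂/a₁)^(3/2).
a₂/a₁ = 6.116, (a₂/a₁)^(3/2) = 15.12.
T₂ = 6304 × 15.12 = 95340 seconds.

T₂ ≈ 95300 seconds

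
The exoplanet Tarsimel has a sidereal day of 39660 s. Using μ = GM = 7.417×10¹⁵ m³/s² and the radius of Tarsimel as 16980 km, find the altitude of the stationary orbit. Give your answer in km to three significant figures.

h_sync ≈ 49600 km

A synchronous orbit has period T, so by Kepler's third law a = (μT²/4π²)^(1/3).
μT²/4π² = 7.417×10¹⁵ × (3.966×10⁴)² / 39.48 = 2.955×10²³ m³.
a = 6.661×10⁷ m = 66608 km.
Altitude h = a − R = 66608 − 16980 = 49628 km.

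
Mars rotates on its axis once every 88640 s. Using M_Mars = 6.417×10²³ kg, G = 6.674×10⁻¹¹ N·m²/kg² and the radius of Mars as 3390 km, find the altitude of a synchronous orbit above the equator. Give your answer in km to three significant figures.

μ = GM = 6.674×10⁻¹¹ × 6.417×10²³ = 4.283×10¹³ m³/s².
A synchronous orbit has period T, so by Kepler's third law a = (μT²/4π²)^(1/3).
μT²/4π² = 4.283×10¹³ × (8.864×10⁴)² / 39.48 = 8.524×10²¹ m³.
a = 2.043×10⁷ m = 20427 km.
Altitude h = a − R = 20427 − 3390 = 17037 km.

h_sync ≈ 17000 km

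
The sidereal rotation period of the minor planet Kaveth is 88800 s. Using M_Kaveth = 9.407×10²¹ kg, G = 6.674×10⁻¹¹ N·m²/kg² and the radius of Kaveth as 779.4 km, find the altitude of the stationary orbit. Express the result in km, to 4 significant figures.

h_sync ≈ 4226 km

μ = GM = 6.674×10⁻¹¹ × 9.407×10²¹ = 6.278×10¹¹ m³/s².
A synchronous orbit has period T, so by Kepler's third law a = (μT²/4π²)^(1/3).
μT²/4π² = 6.278×10¹¹ × (8.880×10⁴)² / 39.48 = 1.254×10²⁰ m³.
a = 5.005×10⁶ m = 5005.4 km.
Altitude h = a − R = 5005.4 − 779.4 = 4226.0 km.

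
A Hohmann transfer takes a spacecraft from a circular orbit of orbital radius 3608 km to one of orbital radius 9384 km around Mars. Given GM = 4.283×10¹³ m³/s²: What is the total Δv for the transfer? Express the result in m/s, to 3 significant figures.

Δv_total ≈ 1240 m/s

r₁ = 3608 km = 3.608×10⁶ m.
r₂ = 9384 km = 9.384×10⁶ m.
Transfer ellipse a_t = (r₁ + r₂)/2 = 6.496×10⁶ m.
At r₁: circular v_c1 = √(μ/r₁) = 3445 m/s; transfer-periapsis v_p = √[μ(2/r₁ − 1/a_t)] = 4141 m/s.
Δv₁ = v_p − v_c1 = 695.7 m/s.
At r₂: circular v_c2 = √(μ/r₂) = 2136 m/s; transfer-apoapsis v_a = √[μ(2/r₂ − 1/a_t)] = 1592 m/s.
Δv₂ = v_c2 − v_a = 544.2 m/s.
Total Δv = Δv₁ + Δv₂ = 1240 m/s.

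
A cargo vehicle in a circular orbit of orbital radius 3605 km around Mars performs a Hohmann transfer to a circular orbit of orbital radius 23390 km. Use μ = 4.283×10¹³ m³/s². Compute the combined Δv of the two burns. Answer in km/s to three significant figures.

r₁ = 3605 km = 3.605×10⁶ m.
r₂ = 23390 km = 2.339×10⁷ m.
Transfer ellipse a_t = (r₁ + r₂)/2 = 1.350×10⁷ m.
At r₁: circular v_c1 = √(μ/r₁) = 3447 m/s; transfer-periapsis v_p = √[μ(2/r₁ − 1/a_t)] = 4537 m/s.
Δv₁ = v_p − v_c1 = 1091 m/s.
At r₂: circular v_c2 = √(μ/r₂) = 1353 m/s; transfer-apoapsis v_a = √[μ(2/r₂ − 1/a_t)] = 699.3 m/s.
Δv₂ = v_c2 − v_a = 653.9 m/s.
Total Δv = Δv₁ + Δv₂ = 1744 m/s = 1.744 km/s.

Δv_total ≈ 1.74 km/s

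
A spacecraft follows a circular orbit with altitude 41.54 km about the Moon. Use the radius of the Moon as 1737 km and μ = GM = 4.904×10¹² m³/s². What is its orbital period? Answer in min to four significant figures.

T ≈ 112.2 min

r = 1737 + 41.54 = 1778.5 km = 1.7785×10⁶ m.
Kepler's third law: T = 2π√(r³/μ) = 2π√((1.779×10⁶)³ / 4.904×10¹²).
r³/μ = 1.147×10⁶ s², so T = 2π × 1.071×10³ = 6.730×10³ s.
Converting: 6.730×10³ s ÷ 60.00 = 112.2 min.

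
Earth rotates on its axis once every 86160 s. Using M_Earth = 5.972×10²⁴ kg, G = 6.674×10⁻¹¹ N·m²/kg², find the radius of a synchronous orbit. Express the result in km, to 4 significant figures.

r_sync ≈ 42160 km

μ = GM = 6.674×10⁻¹¹ × 5.972×10²⁴ = 3.986×10¹⁴ m³/s².
A synchronous orbit has period T, so by Kepler's third law a = (μT²/4π²)^(1/3).
μT²/4π² = 3.986×10¹⁴ × (8.616×10⁴)² / 39.48 = 7.495×10²² m³.
a = 4.216×10⁷ m = 42162 km.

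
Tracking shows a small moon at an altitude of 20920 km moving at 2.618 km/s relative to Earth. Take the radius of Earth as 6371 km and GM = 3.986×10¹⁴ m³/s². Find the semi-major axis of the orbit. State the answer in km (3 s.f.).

a ≈ 17800 km

r = 6371 + 20920 = 27291 km = 2.729×10⁷ m.
Vis-viva rearranged: 1/a = 2/r − v²/μ = 7.328×10⁻⁸ − 1.719×10⁻⁸ = 5.609×10⁻⁸ m⁻¹.
a = 1.783×10⁷ m = 17829 km.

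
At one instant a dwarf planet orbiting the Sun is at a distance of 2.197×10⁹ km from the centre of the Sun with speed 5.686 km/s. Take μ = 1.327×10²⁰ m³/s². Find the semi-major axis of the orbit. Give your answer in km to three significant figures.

r = 2.197×10¹² m.
Specific orbital energy ε = v²/2 − μ/r = (5686)²/2 − 1.327×10²⁰/2.197×10¹² = -4.424×10⁷ J/kg.
Since ε = −μ/(2a), a = −μ/(2ε) = 1.500×10¹² m = 1.4999×10⁹ km.

a ≈ 1.50×10⁹ km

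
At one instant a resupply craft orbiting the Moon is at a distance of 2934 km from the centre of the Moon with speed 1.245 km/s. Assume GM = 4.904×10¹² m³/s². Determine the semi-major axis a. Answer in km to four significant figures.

a ≈ 2735 km

r = 2.934×10⁶ m.
Vis-viva rearranged: 1/a = 2/r − v²/μ = 6.817×10⁻⁷ − 3.161×10⁻⁷ = 3.656×10⁻⁷ m⁻¹.
a = 2.735×10⁶ m = 2735.3 km.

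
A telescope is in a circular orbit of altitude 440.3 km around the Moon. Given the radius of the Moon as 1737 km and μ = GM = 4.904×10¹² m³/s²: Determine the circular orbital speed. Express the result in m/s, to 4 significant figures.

r = 1737 + 440.3 = 2177.3 km = 2.1773×10⁶ m.
For a circular orbit v = √(μ/r) = √(4.904×10¹² / 2.177×10⁶) = √(2.252×10⁶) = 1501 m/s.

v ≈ 1501 m/s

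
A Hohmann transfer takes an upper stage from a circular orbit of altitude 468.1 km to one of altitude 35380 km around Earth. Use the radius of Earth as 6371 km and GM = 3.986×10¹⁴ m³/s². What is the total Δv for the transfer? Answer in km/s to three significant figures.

r₁ = 6371 + 468.1 = 6839.1 km = 6.8391×10⁶ m.
r₂ = 6371 + 35380 = 41751 km = 4.1751×10⁷ m.
Transfer ellipse a_t = (r₁ + r₂)/2 = 2.430×10⁷ m.
At r₁: circular v_c1 = √(μ/r₁) = 7634 m/s; transfer-perigee v_p = √[μ(2/r₁ − 1/a_t)] = 10010 m/s.
Δv₁ = v_p − v_c1 = 2374 m/s.
At r₂: circular v_c2 = √(μ/r₂) = 3090 m/s; transfer-apogee v_a = √[μ(2/r₂ − 1/a_t)] = 1639 m/s.
Δv₂ = v_c2 − v_a = 1450 m/s.
Total Δv = Δv₁ + Δv₂ = 3824 m/s = 3.824 km/s.

Δv_total ≈ 3.82 km/s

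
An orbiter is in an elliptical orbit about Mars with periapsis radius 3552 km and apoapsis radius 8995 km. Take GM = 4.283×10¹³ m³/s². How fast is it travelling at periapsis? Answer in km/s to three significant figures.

Semi-major axis a = (r_p + r_a)/2 = 6273.5 km = 6.274×10⁶ m.
Vis-viva: v² = μ(2/r − 1/a) = 4.283×10¹³ × (5.631×10⁻⁷ − 1.594×10⁻⁷) = 1.729×10⁷ m²/s².
v = 4158 m/s = 4.158 km/s.

v ≈ 4.16 km/s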